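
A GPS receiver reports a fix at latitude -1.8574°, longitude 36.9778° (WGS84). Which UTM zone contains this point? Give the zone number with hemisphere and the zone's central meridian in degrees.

Zone 37S, central meridian 39°

UTM zone = ⌊(λ + 180)/6⌋ + 1; 36.9778° ∈ [36°, 42°) → zone 37.
Hemisphere: S (φ < 0).
Central meridian λ₀ = 6×37 − 183 = 39°.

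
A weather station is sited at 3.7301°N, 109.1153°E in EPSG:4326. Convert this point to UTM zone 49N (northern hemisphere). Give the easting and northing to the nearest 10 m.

Zone 49 central meridian λ₀ = 6×49 − 183 = 111°; Δλ = -1.8847°.
Transverse Mercator on WGS84 with k₀ = 0.9996 gives E = 290683.704 m, N = 412517.997 m.

E 290680 m, N 412520 m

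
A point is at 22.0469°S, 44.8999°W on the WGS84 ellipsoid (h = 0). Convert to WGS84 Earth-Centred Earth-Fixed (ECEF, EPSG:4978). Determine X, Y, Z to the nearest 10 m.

X 4189510 m, Y -4174900 m, Z -2379230 m

WGS84: a = 6378137 m, e² = 0.006694380; N(φ) = a/√(1−e²sin²φ) = 6381147.164 m.
X = (N+h)·cosφ·cosλ = 4189510.132 m; Y = (N+h)·cosφ·sinλ = -4174896.874 m; Z = (N(1−e²)+h)·sinφ = -2379227.210 m.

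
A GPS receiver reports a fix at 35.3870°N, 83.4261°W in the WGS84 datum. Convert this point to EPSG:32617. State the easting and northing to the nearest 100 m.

Zone 17 central meridian λ₀ = 6×17 − 183 = -81°; Δλ = -2.4261°.
Transverse Mercator on WGS84 with k₀ = 0.9996 gives E = 279639.876 m, N = 3918663.932 m.

E 279600 m, N 3918700 m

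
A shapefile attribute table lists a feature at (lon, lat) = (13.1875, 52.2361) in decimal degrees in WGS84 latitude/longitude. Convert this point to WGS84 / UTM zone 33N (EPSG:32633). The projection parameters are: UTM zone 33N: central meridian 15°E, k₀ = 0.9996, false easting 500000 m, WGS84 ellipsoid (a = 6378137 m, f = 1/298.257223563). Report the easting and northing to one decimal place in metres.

E 376231.7 m, N 5788846.3 m

Zone 33 central meridian λ₀ = 6×33 − 183 = 15°; Δλ = -1.8125°.
Transverse Mercator on WGS84 with k₀ = 0.9996 gives E = 376231.698 m, N = 5788846.284 m.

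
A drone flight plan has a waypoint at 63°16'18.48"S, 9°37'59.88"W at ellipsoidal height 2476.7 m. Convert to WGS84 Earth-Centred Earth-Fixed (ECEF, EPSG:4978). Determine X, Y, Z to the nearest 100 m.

WGS84: a = 6378137 m, e² = 0.006694380; N(φ) = a/√(1−e²sin²φ) = 6395235.847 m.
X = (N+h)·cosφ·cosλ = 2836851.786 m; Y = (N+h)·cosφ·sinλ = -481513.661 m; Z = (N(1−e²)+h)·sinφ = -5675880.145 m.

X 2836900 m, Y -481500 m, Z -5675900 m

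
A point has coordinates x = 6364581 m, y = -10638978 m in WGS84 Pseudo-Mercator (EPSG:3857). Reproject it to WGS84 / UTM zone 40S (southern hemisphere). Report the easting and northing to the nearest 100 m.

E 507100 m, N 2386100 m

Web Mercator inverse (R = 6378137 m) → φ = -68.63709863°, λ = 57.17400389°.
UTM 40S forward: E = 507073.728 m, N = 2386092.124 m.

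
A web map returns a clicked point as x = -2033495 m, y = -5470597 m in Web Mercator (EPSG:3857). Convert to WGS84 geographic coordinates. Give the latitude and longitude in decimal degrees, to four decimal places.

lat -44.0333°, lon -18.2672°

R = 6378137 m. λ = x/R = -18.26719639°.
φ = 2·arctan(exp(y/R)) − 90° = 2·arctan(0.42413) − 90° = -44.03330076°.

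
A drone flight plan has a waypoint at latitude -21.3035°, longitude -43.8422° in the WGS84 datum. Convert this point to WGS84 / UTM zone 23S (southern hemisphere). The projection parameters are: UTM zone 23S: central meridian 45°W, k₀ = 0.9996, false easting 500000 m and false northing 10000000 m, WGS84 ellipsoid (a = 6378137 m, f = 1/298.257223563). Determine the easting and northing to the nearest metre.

E 620090 m, N 7643822 m

Zone 23 central meridian λ₀ = 6×23 − 183 = -45°; Δλ = +1.1578°.
Transverse Mercator on WGS84 with k₀ = 0.9996 gives E = 620089.913 m, N = 7643821.721 m.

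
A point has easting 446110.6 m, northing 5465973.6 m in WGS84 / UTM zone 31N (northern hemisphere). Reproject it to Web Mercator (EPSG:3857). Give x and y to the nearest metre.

Unproject from UTM 31N (λ₀ = 3°) → φ = 49.34410015°, λ = 2.25810019°.
Web Mercator (R = 6378137 m): x = 251370.563 m, y = 6333450.967 m.

x 251371 m, y 6333451 m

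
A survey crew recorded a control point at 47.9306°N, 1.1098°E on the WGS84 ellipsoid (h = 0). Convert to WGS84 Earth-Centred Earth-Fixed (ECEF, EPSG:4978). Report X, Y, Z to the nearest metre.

WGS84: a = 6378137 m, e² = 0.006694380; N(φ) = a/√(1−e²sin²φ) = 6389934.128 m.
X = (N+h)·cosφ·cosλ = 4280646.058 m; Y = (N+h)·cosφ·sinλ = 82925.047 m; Z = (N(1−e²)+h)·sinφ = 4711709.471 m.

X 4280646 m, Y 82925 m, Z 4711709 m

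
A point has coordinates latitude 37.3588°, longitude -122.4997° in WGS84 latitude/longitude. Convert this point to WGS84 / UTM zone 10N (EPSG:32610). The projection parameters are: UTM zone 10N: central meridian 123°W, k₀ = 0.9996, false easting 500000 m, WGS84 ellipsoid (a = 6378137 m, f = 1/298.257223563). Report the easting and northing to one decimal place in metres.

Zone 10 central meridian λ₀ = 6×10 − 183 = -123°; Δλ = +0.5003°.
Transverse Mercator on WGS84 with k₀ = 0.9996 gives E = 544304.839 m, N = 4134793.806 m.

E 544304.8 m, N 4134793.8 m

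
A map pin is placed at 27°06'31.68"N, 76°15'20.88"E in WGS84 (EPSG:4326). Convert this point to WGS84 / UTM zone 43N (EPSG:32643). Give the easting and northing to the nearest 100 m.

E 624500 m, N 2999100 m

Zone 43 central meridian λ₀ = 6×43 − 183 = 75°; Δλ = +1.2558°.
Transverse Mercator on WGS84 with k₀ = 0.9996 gives E = 624480.169 m, N = 2999107.628 m.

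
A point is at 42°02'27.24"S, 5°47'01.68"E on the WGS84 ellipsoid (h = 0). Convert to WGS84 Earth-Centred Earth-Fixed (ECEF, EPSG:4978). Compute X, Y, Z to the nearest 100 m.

WGS84: a = 6378137 m, e² = 0.006694380; N(φ) = a/√(1−e²sin²φ) = 6387732.405 m.
X = (N+h)·cosφ·cosλ = 4719807.619 m; Y = (N+h)·cosφ·sinλ = 478072.351 m; Z = (N(1−e²)+h)·sinφ = -4248978.794 m.

X 4719800 m, Y 478100 m, Z -4249000 m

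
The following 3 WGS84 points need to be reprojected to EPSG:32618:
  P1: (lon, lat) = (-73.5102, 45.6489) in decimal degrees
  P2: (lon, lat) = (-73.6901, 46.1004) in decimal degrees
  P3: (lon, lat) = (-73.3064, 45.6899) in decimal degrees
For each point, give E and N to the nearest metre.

P1: E 616086 m, N 5056118 m; P2: E 601245 m, N 5106037 m; P3: E 631870 m, N 5060989 m

UTM zone 18N: λ₀ = -75°, k₀ = 0.9996.
P1 (45.6489°, -73.5102°) → (616085.843, 5056118.401) m.
P2 (46.1004°, -73.6901°) → (601244.653, 5106036.712) m.
P3 (45.6899°, -73.3064°) → (631869.591, 5060989.013) m.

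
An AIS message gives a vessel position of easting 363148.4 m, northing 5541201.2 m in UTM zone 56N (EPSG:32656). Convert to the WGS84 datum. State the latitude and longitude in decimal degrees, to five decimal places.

lat 50.00740°, lon 151.09010°

Zone 56N: λ₀ = 153°, k₀ = 0.9996, false easting 500000 m.
Meridian distance M = (N − FN)/k₀ = 5543418.6 m.
Inverse transverse Mercator on WGS84 gives φ = 50.00739970°, λ = 151.09009936°.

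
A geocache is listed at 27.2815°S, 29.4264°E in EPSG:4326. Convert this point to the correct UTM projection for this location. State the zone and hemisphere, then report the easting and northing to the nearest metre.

Zone 35S: E 740175 m, N 6980053 m

Longitude 29.4264° lies in the 6° band [24°, 30°), giving zone 35; latitude is south of the equator, so 35S.
Zone 35 central meridian λ₀ = 6×35 − 183 = 27°; Δλ = +2.4264°.
Transverse Mercator on WGS84 with k₀ = 0.9996 gives E = 740175.314 m, N = 6980053.482 m.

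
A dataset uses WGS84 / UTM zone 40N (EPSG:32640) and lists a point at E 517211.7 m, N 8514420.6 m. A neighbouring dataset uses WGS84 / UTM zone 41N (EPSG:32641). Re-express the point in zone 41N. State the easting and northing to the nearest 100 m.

E 363400 m, N 8520500 m

UTM 40N → geographic: φ = 76.70920037°, λ = 57.67069850°.
UTM 41N (λ₀ = 63°) forward: E = 363411.159 m, N = 8520509.676 m.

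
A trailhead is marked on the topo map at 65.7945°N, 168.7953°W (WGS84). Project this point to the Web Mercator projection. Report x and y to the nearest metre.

Web Mercator is spherical with R = a = 6378137 m.
x = R·λ = 6378137 × -2.946033747 = -18790206.844 m.
y = R·ln tan(π/4 + φ/2) = 6378137 × 1.539764346 = 9820827.944 m.

x -18790207 m, y 9820828 m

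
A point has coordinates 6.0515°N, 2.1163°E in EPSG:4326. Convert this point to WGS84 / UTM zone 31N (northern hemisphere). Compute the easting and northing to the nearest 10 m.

Zone 31 central meridian λ₀ = 6×31 − 183 = 3°; Δλ = -0.8837°.
Transverse Mercator on WGS84 with k₀ = 0.9996 gives E = 402206.821 m, N = 668977.004 m.

E 402210 m, N 668980 m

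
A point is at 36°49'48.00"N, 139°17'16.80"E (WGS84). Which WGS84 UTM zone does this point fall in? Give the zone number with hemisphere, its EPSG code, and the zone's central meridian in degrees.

Zone 54N (EPSG:32654), central meridian 141°

UTM zone = ⌊(λ + 180)/6⌋ + 1; 139.2880° ∈ [138°, 144°) → zone 54.
Hemisphere: N (φ ≥ 0).
Central meridian λ₀ = 6×54 − 183 = 141°.
EPSG code: 32654.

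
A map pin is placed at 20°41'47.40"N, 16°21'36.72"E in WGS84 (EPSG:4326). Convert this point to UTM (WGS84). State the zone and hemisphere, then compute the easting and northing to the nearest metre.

Longitude 16.3602° lies in the 6° band [12°, 18°), giving zone 33; latitude is north of the equator, so 33N.
Zone 33 central meridian λ₀ = 6×33 − 183 = 15°; Δλ = +1.3602°.
Transverse Mercator on WGS84 with k₀ = 0.9996 gives E = 641657.809 m, N = 2289153.399 m.

Zone 33N: E 641658 m, N 2289153 m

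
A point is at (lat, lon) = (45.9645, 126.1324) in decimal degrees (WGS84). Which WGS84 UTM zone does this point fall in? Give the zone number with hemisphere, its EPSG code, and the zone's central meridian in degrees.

UTM zone = ⌊(λ + 180)/6⌋ + 1; 126.1324° ∈ [126°, 132°) → zone 52.
Hemisphere: N (φ ≥ 0).
Central meridian λ₀ = 6×52 − 183 = 129°.
EPSG code: 32652.

Zone 52N (EPSG:32652), central meridian 129°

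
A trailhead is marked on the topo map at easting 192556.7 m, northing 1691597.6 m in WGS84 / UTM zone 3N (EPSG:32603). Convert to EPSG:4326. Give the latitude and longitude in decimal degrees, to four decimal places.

lat 15.2825°, lon -167.8625°

Zone 3N: λ₀ = -165°, k₀ = 0.9996, false easting 500000 m.
Meridian distance M = (N − FN)/k₀ = 1692274.5 m.
Inverse transverse Mercator on WGS84 gives φ = 15.28249976°, λ = -167.86250032°.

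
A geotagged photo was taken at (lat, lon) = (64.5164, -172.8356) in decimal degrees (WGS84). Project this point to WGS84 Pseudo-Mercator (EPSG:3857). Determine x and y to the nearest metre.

x -19239971 m, y 9482127 m

Web Mercator is spherical with R = a = 6378137 m.
x = R·λ = 6378137 × -3.016550285 = -19239970.983 m.
y = R·ln tan(π/4 + φ/2) = 6378137 × 1.486660886 = 9482126.803 m.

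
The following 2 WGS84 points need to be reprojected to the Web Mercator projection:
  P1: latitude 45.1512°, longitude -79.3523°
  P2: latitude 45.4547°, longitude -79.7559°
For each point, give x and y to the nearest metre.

Web Mercator: x = R·λ, y = R·ln tan(π/4+φ/2), R = 6378137 m.
P1 (45.1512°, -79.3523°) → (-8833457.629, 5645356.323) m.
P2 (45.4547°, -79.7559°) → (-8878386.176, 5693391.008) m.

P1: x -8833458 m, y 5645356 m; P2: x -8878386 m, y 5693391 m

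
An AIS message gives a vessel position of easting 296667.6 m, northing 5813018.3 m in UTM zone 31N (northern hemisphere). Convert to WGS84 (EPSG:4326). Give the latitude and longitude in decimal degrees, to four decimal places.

lat 52.4295°, lon 0.0091°

Zone 31N: λ₀ = 3°, k₀ = 0.9996, false easting 500000 m.
Meridian distance M = (N − FN)/k₀ = 5815344.4 m.
Inverse transverse Mercator on WGS84 gives φ = 52.42950036°, λ = 0.00910059°.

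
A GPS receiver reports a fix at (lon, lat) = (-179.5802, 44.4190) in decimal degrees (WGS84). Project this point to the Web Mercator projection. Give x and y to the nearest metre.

x -19990776 m, y 5530514 m

Web Mercator is spherical with R = a = 6378137 m.
x = R·λ = 6378137 × -3.134265761 = -19990776.421 m.
y = R·ln tan(π/4 + φ/2) = 6378137 × 0.867104927 = 5530514.020 m.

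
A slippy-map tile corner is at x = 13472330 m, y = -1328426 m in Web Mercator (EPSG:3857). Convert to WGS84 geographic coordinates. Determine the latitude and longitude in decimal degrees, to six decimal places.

lat -11.848099°, lon 121.024000°

R = 6378137 m. λ = x/R = 121.02399952°.
φ = 2·arctan(exp(y/R)) − 90° = 2·arctan(0.81198) − 90° = -11.84809947°.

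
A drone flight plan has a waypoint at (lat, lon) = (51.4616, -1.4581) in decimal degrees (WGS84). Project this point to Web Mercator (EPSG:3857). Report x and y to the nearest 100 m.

Web Mercator is spherical with R = a = 6378137 m.
x = R·λ = 6378137 × -0.025448646 = -162314.950 m.
y = R·ln tan(π/4 + φ/2) = 6378137 × 1.050989528 = 6703355.198 m.

x -162300 m, y 6703400 m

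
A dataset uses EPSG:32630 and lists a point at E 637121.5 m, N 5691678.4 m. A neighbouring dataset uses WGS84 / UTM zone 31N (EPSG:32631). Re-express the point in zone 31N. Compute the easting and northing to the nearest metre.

UTM 30N → geographic: φ = 51.35980031°, λ = -1.03050010°.
UTM 31N (λ₀ = 3°) forward: E = 219425.304 m, N = 5697551.142 m.

E 219425 m, N 5697551 m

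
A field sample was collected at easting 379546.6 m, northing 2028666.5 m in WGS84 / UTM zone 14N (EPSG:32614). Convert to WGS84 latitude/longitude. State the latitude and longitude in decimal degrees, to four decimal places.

lat 18.3444°, lon -100.1400°

Zone 14N: λ₀ = -99°, k₀ = 0.9996, false easting 500000 m.
Meridian distance M = (N − FN)/k₀ = 2029478.3 m.
Inverse transverse Mercator on WGS84 gives φ = 18.34440018°, λ = -100.14000038°.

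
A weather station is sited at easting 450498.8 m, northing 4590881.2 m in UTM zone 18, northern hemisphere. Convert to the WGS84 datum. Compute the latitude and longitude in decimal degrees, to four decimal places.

Zone 18N: λ₀ = -75°, k₀ = 0.9996, false easting 500000 m.
Meridian distance M = (N − FN)/k₀ = 4592718.3 m.
Inverse transverse Mercator on WGS84 gives φ = 41.46800002°, λ = -75.59280014°.

lat 41.4680°, lon -75.5928°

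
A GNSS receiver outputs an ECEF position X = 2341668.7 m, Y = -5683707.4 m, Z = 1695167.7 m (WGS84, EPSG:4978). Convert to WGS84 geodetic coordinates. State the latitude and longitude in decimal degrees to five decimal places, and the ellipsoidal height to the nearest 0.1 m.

lat 15.51580°, lon -67.60850°, h 21.2 m

λ = atan2(Y, X) = -67.60850052°; p = √(X²+Y²) = 6147189.8 m.
Bowring's method on WGS84 (a = 6378137 m, b = 6356752.314 m) gives φ = 15.51579969°, h = 21.210 m.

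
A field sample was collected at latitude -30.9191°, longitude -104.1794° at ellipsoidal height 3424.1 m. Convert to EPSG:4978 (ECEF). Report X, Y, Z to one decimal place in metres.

X -1342262.3 m, Y -5312600.2 m, Z -3259961.5 m

WGS84: a = 6378137 m, e² = 0.006694380; N(φ) = a/√(1−e²sin²φ) = 6383780.970 m.
X = (N+h)·cosφ·cosλ = -1342262.318 m; Y = (N+h)·cosφ·sinλ = -5312600.192 m; Z = (N(1−e²)+h)·sinφ = -3259961.477 m.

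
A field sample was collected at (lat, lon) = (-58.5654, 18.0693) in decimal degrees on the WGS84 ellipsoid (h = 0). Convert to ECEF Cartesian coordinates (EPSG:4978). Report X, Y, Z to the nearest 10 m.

WGS84: a = 6378137 m, e² = 0.006694380; N(φ) = a/√(1−e²sin²φ) = 6393736.244 m.
X = (N+h)·cosφ·cosλ = 3170042.849 m; Y = (N+h)·cosφ·sinλ = 1034250.025 m; Z = (N(1−e²)+h)·sinφ = -5418845.723 m.

X 3170040 m, Y 1034250 m, Z -5418850 m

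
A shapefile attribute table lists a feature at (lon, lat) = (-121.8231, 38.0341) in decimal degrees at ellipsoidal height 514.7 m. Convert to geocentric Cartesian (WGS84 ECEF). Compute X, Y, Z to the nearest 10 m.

X -2652580 m, Y -4274320 m, Z 3908740 m

WGS84: a = 6378137 m, e² = 0.006694380; N(φ) = a/√(1−e²sin²φ) = 6386256.853 m.
X = (N+h)·cosφ·cosλ = -2652576.503 m; Y = (N+h)·cosφ·sinλ = -4274319.124 m; Z = (N(1−e²)+h)·sinφ = 3908743.011 m.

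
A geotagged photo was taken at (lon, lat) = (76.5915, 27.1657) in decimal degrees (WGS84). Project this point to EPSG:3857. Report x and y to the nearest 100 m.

Web Mercator is spherical with R = a = 6378137 m.
x = R·λ = 6378137 × 1.336773854 = 8526126.779 m.
y = R·ln tan(π/4 + φ/2) = 6378137 × 0.492963552 = 3144189.071 m.

x 8526100 m, y 3144200 m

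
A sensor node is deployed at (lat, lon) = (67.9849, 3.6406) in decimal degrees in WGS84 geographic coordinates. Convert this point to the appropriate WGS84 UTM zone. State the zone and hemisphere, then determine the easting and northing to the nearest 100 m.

Longitude 3.6406° lies in the 6° band [0°, 6°), giving zone 31; latitude is north of the equator, so 31N.
Zone 31 central meridian λ₀ = 6×31 − 183 = 3°; Δλ = +0.6406°.
Transverse Mercator on WGS84 with k₀ = 0.9996 gives E = 526797.205 m, N = 7541319.666 m.

Zone 31N: E 526800 m, N 7541300 m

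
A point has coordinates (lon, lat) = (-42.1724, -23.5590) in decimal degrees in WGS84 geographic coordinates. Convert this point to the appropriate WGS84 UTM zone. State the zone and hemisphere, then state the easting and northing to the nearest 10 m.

Longitude -42.1724° lies in the 6° band [-48°, -42°), giving zone 23; latitude is south of the equator, so 23S.
Zone 23 central meridian λ₀ = 6×23 − 183 = -45°; Δλ = +2.8276°.
Transverse Mercator on WGS84 with k₀ = 0.9996 gives E = 788650.061 m, N = 7391748.488 m.

Zone 23S: E 788650 m, N 7391750 m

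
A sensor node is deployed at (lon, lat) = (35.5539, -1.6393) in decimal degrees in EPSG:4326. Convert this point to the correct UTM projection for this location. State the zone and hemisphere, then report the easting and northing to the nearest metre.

Longitude 35.5539° lies in the 6° band [30°, 36°), giving zone 36; latitude is south of the equator, so 36S.
Zone 36 central meridian λ₀ = 6×36 − 183 = 33°; Δλ = +2.5539°.
Transverse Mercator on WGS84 with k₀ = 0.9996 gives E = 784164.190 m, N = 9818626.333 m.

Zone 36S: E 784164 m, N 9818626 m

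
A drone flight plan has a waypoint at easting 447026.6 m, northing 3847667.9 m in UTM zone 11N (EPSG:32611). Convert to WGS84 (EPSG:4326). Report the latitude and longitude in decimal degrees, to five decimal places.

Zone 11N: λ₀ = -117°, k₀ = 0.9996, false easting 500000 m.
Meridian distance M = (N − FN)/k₀ = 3849207.6 m.
Inverse transverse Mercator on WGS84 gives φ = 34.76980034°, λ = -117.57889983°.

lat 34.76980°, lon -117.57890°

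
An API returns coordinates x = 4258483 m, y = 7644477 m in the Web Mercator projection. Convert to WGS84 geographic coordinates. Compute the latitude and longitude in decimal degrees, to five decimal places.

lat 56.42990°, lon 38.25460°

R = 6378137 m. λ = x/R = 38.25460366°.
φ = 2·arctan(exp(y/R)) − 90° = 2·arctan(3.31529) − 90° = 56.42990021°.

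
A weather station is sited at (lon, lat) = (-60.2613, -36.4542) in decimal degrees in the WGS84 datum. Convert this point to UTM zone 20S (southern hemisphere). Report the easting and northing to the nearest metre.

Zone 20 central meridian λ₀ = 6×20 − 183 = -63°; Δλ = +2.7387°.
Transverse Mercator on WGS84 with k₀ = 0.9996 gives E = 745437.076 m, N = 5962185.297 m.

E 745437 m, N 5962185 m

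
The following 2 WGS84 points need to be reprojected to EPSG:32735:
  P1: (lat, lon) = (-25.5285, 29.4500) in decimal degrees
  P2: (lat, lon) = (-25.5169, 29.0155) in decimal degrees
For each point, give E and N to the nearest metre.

UTM zone 35S: λ₀ = 27°, k₀ = 0.9996.
P1 (-25.5285°, 29.4500°) → (746208.259, 7174260.616) m.
P2 (-25.5169°, 29.0155°) → (702550.834, 7176279.554) m.

P1: E 746208 m, N 7174261 m; P2: E 702551 m, N 7176280 m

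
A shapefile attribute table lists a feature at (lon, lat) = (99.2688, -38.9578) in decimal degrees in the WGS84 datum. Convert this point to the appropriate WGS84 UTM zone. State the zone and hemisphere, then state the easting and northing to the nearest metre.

Longitude 99.2688° lies in the 6° band [96°, 102°), giving zone 47; latitude is south of the equator, so 47S.
Zone 47 central meridian λ₀ = 6×47 − 183 = 99°; Δλ = +0.2688°.
Transverse Mercator on WGS84 with k₀ = 0.9996 gives E = 523289.701 m, N = 5687872.030 m.

Zone 47S: E 523290 m, N 5687872 m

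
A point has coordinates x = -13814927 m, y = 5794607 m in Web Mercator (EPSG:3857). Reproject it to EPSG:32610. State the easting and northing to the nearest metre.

E 414837 m, N 5104515 m

Web Mercator inverse (R = 6378137 m) → φ = 46.08890018°, λ = -124.10160073°.
UTM 10N forward: E = 414837.410 m, N = 5104514.824 m.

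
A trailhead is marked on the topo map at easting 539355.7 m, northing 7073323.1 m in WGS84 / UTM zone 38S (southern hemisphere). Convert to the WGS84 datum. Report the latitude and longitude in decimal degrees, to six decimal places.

lat -26.459900°, lon 45.394800°

Zone 38S: λ₀ = 45°, k₀ = 0.9996, false easting 500000 m, false northing 10000000 m.
Meridian distance M = (N − FN)/k₀ = -2927848.0 m.
Inverse transverse Mercator on WGS84 gives φ = -26.45990001°, λ = 45.39479960°.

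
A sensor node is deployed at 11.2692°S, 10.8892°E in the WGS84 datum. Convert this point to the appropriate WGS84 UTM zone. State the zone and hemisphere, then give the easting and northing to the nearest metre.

Longitude 10.8892° lies in the 6° band [6°, 12°), giving zone 32; latitude is south of the equator, so 32S.
Zone 32 central meridian λ₀ = 6×32 − 183 = 9°; Δλ = +1.8892°.
Transverse Mercator on WGS84 with k₀ = 0.9996 gives E = 706228.682 m, N = 8753590.135 m.

Zone 32S: E 706229 m, N 8753590 m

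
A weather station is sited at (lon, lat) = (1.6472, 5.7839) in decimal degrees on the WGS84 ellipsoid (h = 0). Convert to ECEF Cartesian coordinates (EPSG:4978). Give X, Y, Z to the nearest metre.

X 6343260 m, Y 182413 m, Z 638487 m

WGS84: a = 6378137 m, e² = 0.006694380; N(φ) = a/√(1−e²sin²φ) = 6378353.829 m.
X = (N+h)·cosφ·cosλ = 6343259.769 m; Y = (N+h)·cosφ·sinλ = 182413.036 m; Z = (N(1−e²)+h)·sinφ = 638486.587 m.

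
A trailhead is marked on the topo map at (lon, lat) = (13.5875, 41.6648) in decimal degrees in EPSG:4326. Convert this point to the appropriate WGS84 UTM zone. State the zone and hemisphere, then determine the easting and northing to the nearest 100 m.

Zone 33N: E 382400 m, N 4613500 m

Longitude 13.5875° lies in the 6° band [12°, 18°), giving zone 33; latitude is north of the equator, so 33N.
Zone 33 central meridian λ₀ = 6×33 − 183 = 15°; Δλ = -1.4125°.
Transverse Mercator on WGS84 with k₀ = 0.9996 gives E = 382406.791 m, N = 4613524.133 m.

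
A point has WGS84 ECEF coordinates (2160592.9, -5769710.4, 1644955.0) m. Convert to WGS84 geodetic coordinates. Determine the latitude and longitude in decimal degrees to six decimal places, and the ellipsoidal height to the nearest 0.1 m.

lat 15.045200°, lon -69.470500°, h 94.2 m

λ = atan2(Y, X) = -69.47050006°; p = √(X²+Y²) = 6160983.7 m.
Bowring's method on WGS84 (a = 6378137 m, b = 6356752.314 m) gives φ = 15.04520013°, h = 94.158 m.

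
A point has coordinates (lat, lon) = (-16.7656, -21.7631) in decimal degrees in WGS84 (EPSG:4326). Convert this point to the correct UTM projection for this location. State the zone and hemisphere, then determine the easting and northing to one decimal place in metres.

Zone 27S: E 418670.9 m, N 8146218.9 m

Longitude -21.7631° lies in the 6° band [-24°, -18°), giving zone 27; latitude is south of the equator, so 27S.
Zone 27 central meridian λ₀ = 6×27 − 183 = -21°; Δλ = -0.7631°.
Transverse Mercator on WGS84 with k₀ = 0.9996 gives E = 418670.852 m, N = 8146218.931 m.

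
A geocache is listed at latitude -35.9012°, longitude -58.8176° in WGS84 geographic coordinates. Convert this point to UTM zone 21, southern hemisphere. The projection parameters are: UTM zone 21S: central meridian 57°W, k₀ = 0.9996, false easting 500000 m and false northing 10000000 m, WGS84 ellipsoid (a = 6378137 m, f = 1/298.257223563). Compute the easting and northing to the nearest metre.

E 335971 m, N 6025484 m

Zone 21 central meridian λ₀ = 6×21 − 183 = -57°; Δλ = -1.8176°.
Transverse Mercator on WGS84 with k₀ = 0.9996 gives E = 335971.275 m, N = 6025483.883 m.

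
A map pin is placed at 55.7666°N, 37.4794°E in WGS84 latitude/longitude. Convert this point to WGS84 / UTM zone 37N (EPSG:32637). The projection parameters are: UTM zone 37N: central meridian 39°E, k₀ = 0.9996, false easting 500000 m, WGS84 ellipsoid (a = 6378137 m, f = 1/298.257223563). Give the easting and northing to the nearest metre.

E 404597 m, N 6181150 m

Zone 37 central meridian λ₀ = 6×37 − 183 = 39°; Δλ = -1.5206°.
Transverse Mercator on WGS84 with k₀ = 0.9996 gives E = 404596.856 m, N = 6181150.044 m.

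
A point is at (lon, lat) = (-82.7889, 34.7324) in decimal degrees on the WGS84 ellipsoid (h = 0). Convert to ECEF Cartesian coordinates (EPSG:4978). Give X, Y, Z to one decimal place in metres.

WGS84: a = 6378137 m, e² = 0.006694380; N(φ) = a/√(1−e²sin²φ) = 6385078.331 m.
X = (N+h)·cosφ·cosλ = 658681.889 m; Y = (N+h)·cosφ·sinλ = -5205892.969 m; Z = (N(1−e²)+h)·sinφ = 3613509.032 m.

X 658681.9 m, Y -5205893.0 m, Z 3613509.0 m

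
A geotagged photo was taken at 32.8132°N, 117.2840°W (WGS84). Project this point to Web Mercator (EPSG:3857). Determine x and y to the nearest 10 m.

Web Mercator is spherical with R = a = 6378137 m.
x = R·λ = 6378137 × -2.046991960 = -13055995.158 m.
y = R·ln tan(π/4 + φ/2) = 6378137 × 0.606844217 = 3870535.555 m.

x -13056000 m, y 3870540 m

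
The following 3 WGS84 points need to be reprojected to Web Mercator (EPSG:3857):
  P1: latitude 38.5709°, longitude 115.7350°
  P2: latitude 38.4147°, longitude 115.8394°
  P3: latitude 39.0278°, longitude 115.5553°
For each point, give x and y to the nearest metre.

Web Mercator: x = R·λ, y = R·ln tan(π/4+φ/2), R = 6378137 m.
P1 (38.5709°, 115.7350°) → (12883561.267, 4660391.740) m.
P2 (38.4147°, 115.8394°) → (12895183.022, 4638175.796) m.
P3 (39.0278°, 115.5553°) → (12863557.154, 4725654.467) m.

P1: x 12883561 m, y 4660392 m; P2: x 12895183 m, y 4638176 m; P3: x 12863557 m, y 4725654 m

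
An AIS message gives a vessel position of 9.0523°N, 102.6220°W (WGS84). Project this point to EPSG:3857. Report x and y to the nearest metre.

x -11423829 m, y 1011916 m

Web Mercator is spherical with R = a = 6378137 m.
x = R·λ = 6378137 × -1.791091785 = -11423828.784 m.
y = R·ln tan(π/4 + φ/2) = 6378137 × 0.158653863 = 1011916.071 m.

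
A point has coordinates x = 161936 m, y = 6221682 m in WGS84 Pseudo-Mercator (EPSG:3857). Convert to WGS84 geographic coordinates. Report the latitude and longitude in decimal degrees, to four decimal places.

lat 48.6856°, lon 1.4547°

R = 6378137 m. λ = x/R = 1.45469584°.
φ = 2·arctan(exp(y/R)) − 90° = 2·arctan(2.65241) − 90° = 48.68560180°.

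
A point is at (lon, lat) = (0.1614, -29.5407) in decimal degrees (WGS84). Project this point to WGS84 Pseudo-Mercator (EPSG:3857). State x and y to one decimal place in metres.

Web Mercator is spherical with R = a = 6378137 m.
x = R·λ = 6378137 × 0.002816961 = 17966.966 m.
y = R·ln tan(π/4 + φ/2) = 6378137 × -0.540070977 = -3444646.684 m.

x 17967.0 m, y -3444646.7 m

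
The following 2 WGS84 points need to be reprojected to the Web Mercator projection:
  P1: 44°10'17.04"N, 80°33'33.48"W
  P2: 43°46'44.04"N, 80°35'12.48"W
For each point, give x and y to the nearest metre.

P1: x -8967820 m, y 5492005 m; P2: x -8970882 m, y 5431290 m

Web Mercator: x = R·λ, y = R·ln tan(π/4+φ/2), R = 6378137 m.
P1 (44.1714°, -80.5593°) → (-8967820.255, 5492005.154) m.
P2 (43.7789°, -80.5868°) → (-8970881.541, 5431289.959) m.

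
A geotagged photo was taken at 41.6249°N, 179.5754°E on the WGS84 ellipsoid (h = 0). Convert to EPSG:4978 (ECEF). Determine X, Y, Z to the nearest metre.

X -4774644 m, Y 35384 m, Z 4214552 m

WGS84: a = 6378137 m, e² = 0.006694380; N(φ) = a/√(1−e²sin²φ) = 6387577.657 m.
X = (N+h)·cosφ·cosλ = -4774643.783 m; Y = (N+h)·cosφ·sinλ = 35383.948 m; Z = (N(1−e²)+h)·sinφ = 4214551.740 m.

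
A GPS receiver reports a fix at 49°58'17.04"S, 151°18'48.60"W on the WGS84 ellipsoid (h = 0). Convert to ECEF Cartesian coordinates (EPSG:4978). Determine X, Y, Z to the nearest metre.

WGS84: a = 6378137 m, e² = 0.006694380; N(φ) = a/√(1−e²sin²φ) = 6390691.486 m.
X = (N+h)·cosφ·cosλ = -3605799.276 m; Y = (N+h)·cosφ·sinλ = -1973013.329 m; Z = (N(1−e²)+h)·sinφ = -4860743.630 m.

X -3605799 m, Y -1973013 m, Z -4860744 m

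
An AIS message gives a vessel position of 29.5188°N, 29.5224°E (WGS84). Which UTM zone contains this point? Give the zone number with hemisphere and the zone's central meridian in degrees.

UTM zone = ⌊(λ + 180)/6⌋ + 1; 29.5224° ∈ [24°, 30°) → zone 35.
Hemisphere: N (φ ≥ 0).
Central meridian λ₀ = 6×35 − 183 = 27°.

Zone 35N, central meridian 27°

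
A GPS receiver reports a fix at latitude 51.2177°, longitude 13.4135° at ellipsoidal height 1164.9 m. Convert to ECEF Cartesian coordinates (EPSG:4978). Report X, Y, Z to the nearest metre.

WGS84: a = 6378137 m, e² = 0.006694380; N(φ) = a/√(1−e²sin²φ) = 6391149.749 m.
X = (N+h)·cosφ·cosλ = 3894687.886 m; Y = (N+h)·cosφ·sinλ = 928815.333 m; Z = (N(1−e²)+h)·sinφ = 4949658.541 m.

X 3894688 m, Y 928815 m, Z 4949659 m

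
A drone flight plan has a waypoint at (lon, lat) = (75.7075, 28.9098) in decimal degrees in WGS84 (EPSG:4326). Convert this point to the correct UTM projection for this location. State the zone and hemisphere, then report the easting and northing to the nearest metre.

Longitude 75.7075° lies in the 6° band [72°, 78°), giving zone 43; latitude is north of the equator, so 43N.
Zone 43 central meridian λ₀ = 6×43 − 183 = 75°; Δλ = +0.7075°.
Transverse Mercator on WGS84 with k₀ = 0.9996 gives E = 568971.133 m, N = 3198198.165 m.

Zone 43N: E 568971 m, N 3198198 m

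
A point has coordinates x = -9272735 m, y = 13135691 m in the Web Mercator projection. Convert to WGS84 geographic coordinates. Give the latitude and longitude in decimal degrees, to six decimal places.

lat 75.465801°, lon -83.298396°

R = 6378137 m. λ = x/R = -83.29839576°.
φ = 2·arctan(exp(y/R)) − 90° = 2·arctan(7.84195) − 90° = 75.46580064°.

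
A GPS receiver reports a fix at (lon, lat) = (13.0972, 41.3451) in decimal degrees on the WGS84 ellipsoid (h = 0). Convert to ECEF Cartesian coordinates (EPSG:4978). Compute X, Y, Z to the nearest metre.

WGS84: a = 6378137 m, e² = 0.006694380; N(φ) = a/√(1−e²sin²φ) = 6387473.728 m.
X = (N+h)·cosφ·cosλ = 4670618.537 m; Y = (N+h)·cosφ·sinλ = 1086646.373 m; Z = (N(1−e²)+h)·sinφ = 4191272.193 m.

X 4670619 m, Y 1086646 m, Z 4191272 m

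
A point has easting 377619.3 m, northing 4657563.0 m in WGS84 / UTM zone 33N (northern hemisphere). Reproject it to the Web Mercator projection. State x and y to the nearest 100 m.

Unproject from UTM 33N (λ₀ = 15°) → φ = 42.06060036°, λ = 13.52089963°.
Web Mercator (R = 6378137 m): x = 1505139.662 m, y = 5170061.412 m.

x 1505100 m, y 5170100 m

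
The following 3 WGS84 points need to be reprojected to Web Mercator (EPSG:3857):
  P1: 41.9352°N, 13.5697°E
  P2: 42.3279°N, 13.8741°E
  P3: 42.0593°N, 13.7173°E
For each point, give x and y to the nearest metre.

P1: x 1510572 m, y 5151278 m; P2: x 1544458 m, y 5210225 m; P3: x 1527003 m, y 5169866 m

Web Mercator: x = R·λ, y = R·ln tan(π/4+φ/2), R = 6378137 m.
P1 (41.9352°, 13.5697°) → (1510572.094, 5151277.655) m.
P2 (42.3279°, 13.8741°) → (1544457.747, 5210224.531) m.
P3 (42.0593°, 13.7173°) → (1527002.851, 5169866.440) m.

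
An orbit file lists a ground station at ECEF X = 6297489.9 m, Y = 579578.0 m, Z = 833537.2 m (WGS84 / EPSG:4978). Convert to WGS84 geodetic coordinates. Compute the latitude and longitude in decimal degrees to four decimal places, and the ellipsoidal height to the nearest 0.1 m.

lat 7.5585°, lon 5.2583°, h 1028.8 m

λ = atan2(Y, X) = 5.25829986°; p = √(X²+Y²) = 6324103.9 m.
Bowring's method on WGS84 (a = 6378137 m, b = 6356752.314 m) gives φ = 7.55850016°, h = 1028.753 m.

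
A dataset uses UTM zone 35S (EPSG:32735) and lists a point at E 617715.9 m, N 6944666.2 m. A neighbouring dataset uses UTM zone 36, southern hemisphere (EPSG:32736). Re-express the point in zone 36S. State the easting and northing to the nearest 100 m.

E 25400 m, N 6936000 m

UTM 35S → geographic: φ = -27.61690040°, λ = 28.19300027°.
UTM 36S (λ₀ = 33°) forward: E = 25383.080 m, N = 6935990.969 m.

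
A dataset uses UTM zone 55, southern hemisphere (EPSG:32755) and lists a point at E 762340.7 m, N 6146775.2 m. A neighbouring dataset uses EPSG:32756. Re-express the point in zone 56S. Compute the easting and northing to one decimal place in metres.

UTM 55S → geographic: φ = -34.78750030°, λ = 149.86709996°.
UTM 56S (λ₀ = 153°) forward: E = 213330.336 m, N = 6146047.745 m.

E 213330.3 m, N 6146047.7 m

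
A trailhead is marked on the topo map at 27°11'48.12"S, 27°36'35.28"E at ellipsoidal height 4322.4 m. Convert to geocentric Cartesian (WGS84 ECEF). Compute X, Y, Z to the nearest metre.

X 5033897 m, Y 2632754 m, Z -2899594 m

WGS84: a = 6378137 m, e² = 0.006694380; N(φ) = a/√(1−e²sin²φ) = 6382601.277 m.
X = (N+h)·cosφ·cosλ = 5033897.387 m; Y = (N+h)·cosφ·sinλ = 2632754.384 m; Z = (N(1−e²)+h)·sinφ = -2899593.898 m.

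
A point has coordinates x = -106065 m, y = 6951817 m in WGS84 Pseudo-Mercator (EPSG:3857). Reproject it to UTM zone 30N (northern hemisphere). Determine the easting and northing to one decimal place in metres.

Web Mercator inverse (R = 6378137 m) → φ = 52.83110056°, λ = -0.95279811°.
UTM 30N forward: E = 637916.119 m, N = 5855445.868 m.

E 637916.1 m, N 5855445.9 m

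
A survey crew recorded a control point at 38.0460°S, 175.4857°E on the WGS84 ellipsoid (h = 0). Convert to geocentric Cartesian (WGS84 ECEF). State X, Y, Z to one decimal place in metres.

WGS84: a = 6378137 m, e² = 0.006694380; N(φ) = a/√(1−e²sin²φ) = 6386261.173 m.
X = (N+h)·cosφ·cosλ = -5013681.982 m; Y = (N+h)·cosφ·sinλ = 395844.430 m; Z = (N(1−e²)+h)·sinφ = -3909466.177 m.

X -5013682.0 m, Y 395844.4 m, Z -3909466.2 m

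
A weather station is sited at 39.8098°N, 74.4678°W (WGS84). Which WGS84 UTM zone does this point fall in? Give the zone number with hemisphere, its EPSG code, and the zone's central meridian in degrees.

Zone 18N (EPSG:32618), central meridian -75°

UTM zone = ⌊(λ + 180)/6⌋ + 1; -74.4678° ∈ [-78°, -72°) → zone 18.
Hemisphere: N (φ ≥ 0).
Central meridian λ₀ = 6×18 − 183 = -75°.
EPSG code: 32618.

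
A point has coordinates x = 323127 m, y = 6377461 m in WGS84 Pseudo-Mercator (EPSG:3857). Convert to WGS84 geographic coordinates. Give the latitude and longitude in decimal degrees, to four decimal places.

lat 49.6010°, lon 2.9027°

R = 6378137 m. λ = x/R = 2.90269923°.
φ = 2·arctan(exp(y/R)) − 90° = 2·arctan(2.71799) − 90° = 49.60100188°.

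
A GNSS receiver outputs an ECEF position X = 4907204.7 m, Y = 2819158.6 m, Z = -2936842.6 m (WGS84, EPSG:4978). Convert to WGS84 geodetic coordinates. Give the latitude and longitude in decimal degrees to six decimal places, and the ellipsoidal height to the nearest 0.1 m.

lat -27.584000°, lon 29.877100°, h 2416.6 m

λ = atan2(Y, X) = 29.87709979°; p = √(X²+Y²) = 5659356.3 m.
Bowring's method on WGS84 (a = 6378137 m, b = 6356752.314 m) gives φ = -27.58399983°, h = 2416.576 m.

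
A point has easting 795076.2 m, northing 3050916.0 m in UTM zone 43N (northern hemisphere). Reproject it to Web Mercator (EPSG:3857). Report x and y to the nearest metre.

Unproject from UTM 43N (λ₀ = 75°) → φ = 27.54999981°, λ = 77.98800047°.
Web Mercator (R = 6378137 m): x = 8681584.4999 m, y = 3192356.615 m.

x 8681584 m, y 3192357 m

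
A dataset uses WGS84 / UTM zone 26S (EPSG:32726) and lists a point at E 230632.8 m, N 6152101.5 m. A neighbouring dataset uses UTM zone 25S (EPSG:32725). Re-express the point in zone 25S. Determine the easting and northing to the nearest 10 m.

E 779970 m, N 6151780 m

UTM 26S → geographic: φ = -34.73769997°, λ = -29.94209966°.
UTM 25S (λ₀ = -33°) forward: E = 779972.947 m, N = 6151784.778 m.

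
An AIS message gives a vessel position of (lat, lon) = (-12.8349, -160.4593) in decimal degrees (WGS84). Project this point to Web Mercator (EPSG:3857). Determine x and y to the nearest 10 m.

x -17862250 m, y -1440880 m

Web Mercator is spherical with R = a = 6378137 m.
x = R·λ = 6378137 × -2.800543100 = -17862247.569 m.
y = R·ln tan(π/4 + φ/2) = 6378137 × -0.225908636 = -1440876.230 m.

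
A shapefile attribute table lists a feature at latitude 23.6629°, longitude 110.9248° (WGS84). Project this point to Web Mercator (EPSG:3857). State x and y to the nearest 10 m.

Web Mercator is spherical with R = a = 6378137 m.
x = R·λ = 6378137 × 1.936002982 = 12348092.252 m.
y = R·ln tan(π/4 + φ/2) = 6378137 × 0.425262812 = 2712384.478 m.

x 12348090 m, y 2712380 m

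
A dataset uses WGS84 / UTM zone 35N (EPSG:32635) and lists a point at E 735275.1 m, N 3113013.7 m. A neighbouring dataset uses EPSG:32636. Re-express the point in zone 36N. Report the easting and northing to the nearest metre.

UTM 35N → geographic: φ = 28.12179969°, λ = 29.39519972°.
UTM 36N (λ₀ = 33°) forward: E = 145835.532 m, N = 3115950.743 m.

E 145836 m, N 3115951 m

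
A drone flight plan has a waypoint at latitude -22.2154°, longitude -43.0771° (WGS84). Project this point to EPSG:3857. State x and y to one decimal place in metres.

Web Mercator is spherical with R = a = 6378137 m.
x = R·λ = 6378137 × -0.751837227 = -4795320.837 m.
y = R·ln tan(π/4 + φ/2) = 6378137 × -0.397828754 = -2537406.298 m.

x -4795320.8 m, y -2537406.3 m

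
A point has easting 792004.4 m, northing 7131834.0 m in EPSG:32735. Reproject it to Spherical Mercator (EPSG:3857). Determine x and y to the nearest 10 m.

Unproject from UTM 35S (λ₀ = 27°) → φ = -25.90280044°, λ = 29.91459997°.
Web Mercator (R = 6378137 m): x = 3330078.036 m, y = -2987047.334 m.

x 3330080 m, y -2987050 m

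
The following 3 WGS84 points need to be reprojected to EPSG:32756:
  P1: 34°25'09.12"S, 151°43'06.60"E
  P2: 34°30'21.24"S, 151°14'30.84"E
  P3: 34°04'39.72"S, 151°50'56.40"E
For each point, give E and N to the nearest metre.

UTM zone 56S: λ₀ = 153°, k₀ = 0.9996.
P1 (-34.4192°, 151.7185°) → (382237.178, 6190617.888) m.
P2 (-34.5059°, 151.2419°) → (338602.938, 6180345.508) m.
P3 (-34.0777°, 151.8490°) → (393801.842, 6228631.012) m.

P1: E 382237 m, N 6190618 m; P2: E 338603 m, N 6180346 m; P3: E 393802 m, N 6228631 m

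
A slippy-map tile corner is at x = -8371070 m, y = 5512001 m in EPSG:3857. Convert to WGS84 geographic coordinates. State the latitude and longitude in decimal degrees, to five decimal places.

R = 6378137 m. λ = x/R = -75.19860125°.
φ = 2·arctan(exp(y/R)) − 90° = 2·arctan(2.37311) − 90° = 44.30009736°.

lat 44.30010°, lon -75.19860°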